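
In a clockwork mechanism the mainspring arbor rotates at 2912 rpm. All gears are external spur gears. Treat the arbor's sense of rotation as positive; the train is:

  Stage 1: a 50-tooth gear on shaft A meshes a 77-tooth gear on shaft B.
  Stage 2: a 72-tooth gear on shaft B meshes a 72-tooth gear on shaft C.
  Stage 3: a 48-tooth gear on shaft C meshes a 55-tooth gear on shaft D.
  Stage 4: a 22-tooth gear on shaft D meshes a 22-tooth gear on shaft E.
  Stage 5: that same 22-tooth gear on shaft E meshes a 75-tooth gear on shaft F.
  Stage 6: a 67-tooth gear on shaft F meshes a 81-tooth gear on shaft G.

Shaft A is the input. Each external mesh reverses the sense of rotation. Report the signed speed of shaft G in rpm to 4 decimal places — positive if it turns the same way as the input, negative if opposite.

Stage 1 [50T→77T]: ω = 2912.0000×50/77 = 1890.9091 rpm, dir flips to −; running = −1890.9091
Stage 2 [72T→72T]: ω = 1890.9091×72/72 = 1890.9091 rpm, dir flips to +; running = +1890.9091
Stage 3 [48T→55T]: ω = 1890.9091×48/55 = 1650.2479 rpm, dir flips to −; running = −1650.2479
Stage 4 [22T→22T]: ω = 1650.2479×22/22 = 1650.2479 rpm, dir flips to +; running = +1650.2479
Stage 5 [22T→75T]: ω = 1650.2479×22/75 = 484.0727 rpm, dir flips to −; running = −484.0727
Stage 6 [67T→81T]: ω = 484.0727×67/81 = 400.4058 rpm, dir flips to +; running = +400.4058

+400.4058 rpm (same as input, |ω| = 400.4058 rpm)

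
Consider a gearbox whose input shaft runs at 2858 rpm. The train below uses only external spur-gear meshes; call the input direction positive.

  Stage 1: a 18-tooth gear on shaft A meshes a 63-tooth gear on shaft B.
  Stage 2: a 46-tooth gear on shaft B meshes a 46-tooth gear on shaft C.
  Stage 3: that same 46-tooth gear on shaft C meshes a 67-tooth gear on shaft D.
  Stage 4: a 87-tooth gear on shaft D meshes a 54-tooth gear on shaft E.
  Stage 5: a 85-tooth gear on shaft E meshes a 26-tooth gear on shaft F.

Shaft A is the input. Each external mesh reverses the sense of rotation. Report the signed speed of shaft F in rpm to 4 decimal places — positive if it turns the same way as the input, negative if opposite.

Stage 1 [18T→63T]: ω = 2858.0000×18/63 = 816.5714 rpm, dir flips to −; running = −816.5714
Stage 2 [46T→46T]: ω = 816.5714×46/46 = 816.5714 rpm, dir flips to +; running = +816.5714
Stage 3 [46T→67T]: ω = 816.5714×46/67 = 560.6311 rpm, dir flips to −; running = −560.6311
Stage 4 [87T→54T]: ω = 560.6311×87/54 = 903.2390 rpm, dir flips to +; running = +903.2390
Stage 5 [85T→26T]: ω = 903.2390×85/26 = 2952.8969 rpm, dir flips to −; running = −2952.8969

-2952.8969 rpm (opposite to input, |ω| = 2952.8969 rpm)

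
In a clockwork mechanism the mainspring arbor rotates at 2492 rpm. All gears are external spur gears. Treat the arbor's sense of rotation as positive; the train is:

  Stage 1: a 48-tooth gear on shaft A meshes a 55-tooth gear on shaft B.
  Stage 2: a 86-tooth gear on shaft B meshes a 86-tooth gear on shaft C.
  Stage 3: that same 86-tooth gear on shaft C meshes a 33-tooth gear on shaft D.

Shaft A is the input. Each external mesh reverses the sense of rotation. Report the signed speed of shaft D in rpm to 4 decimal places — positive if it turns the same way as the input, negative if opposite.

Stage 1 [48T→55T]: ω = 2492.0000×48/55 = 2174.8364 rpm, dir flips to −; running = −2174.8364
Stage 2 [86T→86T]: ω = 2174.8364×86/86 = 2174.8364 rpm, dir flips to +; running = +2174.8364
Stage 3 [86T→33T]: ω = 2174.8364×86/33 = 5667.7554 rpm, dir flips to −; running = −5667.7554

-5667.7554 rpm (opposite to input, |ω| = 5667.7554 rpm)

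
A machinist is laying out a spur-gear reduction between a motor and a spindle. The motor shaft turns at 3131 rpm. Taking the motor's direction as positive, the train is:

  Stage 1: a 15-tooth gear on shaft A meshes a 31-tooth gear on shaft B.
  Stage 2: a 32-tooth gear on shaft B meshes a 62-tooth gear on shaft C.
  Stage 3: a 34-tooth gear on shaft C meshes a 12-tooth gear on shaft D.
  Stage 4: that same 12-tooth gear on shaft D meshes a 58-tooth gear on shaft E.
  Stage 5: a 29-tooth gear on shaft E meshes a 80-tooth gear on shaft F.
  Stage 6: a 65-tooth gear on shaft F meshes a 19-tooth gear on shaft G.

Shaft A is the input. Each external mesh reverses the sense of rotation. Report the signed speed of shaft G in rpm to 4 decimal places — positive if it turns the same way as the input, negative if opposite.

+568.4465 rpm (same as input, |ω| = 568.4465 rpm)

Stage 1 [15T→31T]: ω = 3131.0000×15/31 = 1515.0000 rpm, dir flips to −; running = −1515.0000
Stage 2 [32T→62T]: ω = 1515.0000×32/62 = 781.9355 rpm, dir flips to +; running = +781.9355
Stage 3 [34T→12T]: ω = 781.9355×34/12 = 2215.4839 rpm, dir flips to −; running = −2215.4839
Stage 4 [12T→58T]: ω = 2215.4839×12/58 = 458.3760 rpm, dir flips to +; running = +458.3760
Stage 5 [29T→80T]: ω = 458.3760×29/80 = 166.1613 rpm, dir flips to −; running = −166.1613
Stage 6 [65T→19T]: ω = 166.1613×65/19 = 568.4465 rpm, dir flips to +; running = +568.4465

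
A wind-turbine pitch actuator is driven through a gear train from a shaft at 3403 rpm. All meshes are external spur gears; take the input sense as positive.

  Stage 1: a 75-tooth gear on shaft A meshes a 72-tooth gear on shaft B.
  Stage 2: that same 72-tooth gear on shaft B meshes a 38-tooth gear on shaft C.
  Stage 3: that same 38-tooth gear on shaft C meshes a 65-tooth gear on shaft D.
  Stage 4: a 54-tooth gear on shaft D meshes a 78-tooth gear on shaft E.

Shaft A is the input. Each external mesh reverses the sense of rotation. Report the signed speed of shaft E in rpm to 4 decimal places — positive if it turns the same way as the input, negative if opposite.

+2718.3728 rpm (same as input, |ω| = 2718.3728 rpm)

Stage 1 [75T→72T]: ω = 3403.0000×75/72 = 3544.7917 rpm, dir flips to −; running = −3544.7917
Stage 2 [72T→38T]: ω = 3544.7917×72/38 = 6716.4474 rpm, dir flips to +; running = +6716.4474
Stage 3 [38T→65T]: ω = 6716.4474×38/65 = 3926.5385 rpm, dir flips to −; running = −3926.5385
Stage 4 [54T→78T]: ω = 3926.5385×54/78 = 2718.3728 rpm, dir flips to +; running = +2718.3728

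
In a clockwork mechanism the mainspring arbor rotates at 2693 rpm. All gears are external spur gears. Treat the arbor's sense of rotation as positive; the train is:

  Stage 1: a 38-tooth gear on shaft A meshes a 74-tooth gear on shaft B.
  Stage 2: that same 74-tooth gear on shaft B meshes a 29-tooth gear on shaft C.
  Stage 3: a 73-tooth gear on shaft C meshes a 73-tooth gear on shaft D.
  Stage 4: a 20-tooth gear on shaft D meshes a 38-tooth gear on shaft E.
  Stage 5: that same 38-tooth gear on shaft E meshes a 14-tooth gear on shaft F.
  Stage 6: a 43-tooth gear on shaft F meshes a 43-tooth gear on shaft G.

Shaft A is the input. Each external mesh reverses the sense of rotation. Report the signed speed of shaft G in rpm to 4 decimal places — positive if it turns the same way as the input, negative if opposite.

+5041.0837 rpm (same as input, |ω| = 5041.0837 rpm)

Stage 1 [38T→74T]: ω = 2693.0000×38/74 = 1382.8919 rpm, dir flips to −; running = −1382.8919
Stage 2 [74T→29T]: ω = 1382.8919×74/29 = 3528.7586 rpm, dir flips to +; running = +3528.7586
Stage 3 [73T→73T]: ω = 3528.7586×73/73 = 3528.7586 rpm, dir flips to −; running = −3528.7586
Stage 4 [20T→38T]: ω = 3528.7586×20/38 = 1857.2414 rpm, dir flips to +; running = +1857.2414
Stage 5 [38T→14T]: ω = 1857.2414×38/14 = 5041.0837 rpm, dir flips to −; running = −5041.0837
Stage 6 [43T→43T]: ω = 5041.0837×43/43 = 5041.0837 rpm, dir flips to +; running = +5041.0837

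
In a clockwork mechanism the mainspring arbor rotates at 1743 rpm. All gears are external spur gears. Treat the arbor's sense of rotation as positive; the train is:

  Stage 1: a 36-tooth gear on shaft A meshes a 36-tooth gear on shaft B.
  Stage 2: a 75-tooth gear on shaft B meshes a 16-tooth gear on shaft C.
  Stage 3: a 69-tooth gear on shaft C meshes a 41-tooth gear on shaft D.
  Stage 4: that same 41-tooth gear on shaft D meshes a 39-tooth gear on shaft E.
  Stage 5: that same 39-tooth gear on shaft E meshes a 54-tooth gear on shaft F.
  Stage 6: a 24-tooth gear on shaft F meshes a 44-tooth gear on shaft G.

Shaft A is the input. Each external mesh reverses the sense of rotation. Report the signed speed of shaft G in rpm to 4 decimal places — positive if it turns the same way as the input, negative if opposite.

+5694.4602 rpm (same as input, |ω| = 5694.4602 rpm)

Stage 1 [36T→36T]: ω = 1743.0000×36/36 = 1743.0000 rpm, dir flips to −; running = −1743.0000
Stage 2 [75T→16T]: ω = 1743.0000×75/16 = 8170.3125 rpm, dir flips to +; running = +8170.3125
Stage 3 [69T→41T]: ω = 8170.3125×69/41 = 13750.0381 rpm, dir flips to −; running = −13750.0381
Stage 4 [41T→39T]: ω = 13750.0381×41/39 = 14455.1683 rpm, dir flips to +; running = +14455.1683
Stage 5 [39T→54T]: ω = 14455.1683×39/54 = 10439.8438 rpm, dir flips to −; running = −10439.8438
Stage 6 [24T→44T]: ω = 10439.8438×24/44 = 5694.4602 rpm, dir flips to +; running = +5694.4602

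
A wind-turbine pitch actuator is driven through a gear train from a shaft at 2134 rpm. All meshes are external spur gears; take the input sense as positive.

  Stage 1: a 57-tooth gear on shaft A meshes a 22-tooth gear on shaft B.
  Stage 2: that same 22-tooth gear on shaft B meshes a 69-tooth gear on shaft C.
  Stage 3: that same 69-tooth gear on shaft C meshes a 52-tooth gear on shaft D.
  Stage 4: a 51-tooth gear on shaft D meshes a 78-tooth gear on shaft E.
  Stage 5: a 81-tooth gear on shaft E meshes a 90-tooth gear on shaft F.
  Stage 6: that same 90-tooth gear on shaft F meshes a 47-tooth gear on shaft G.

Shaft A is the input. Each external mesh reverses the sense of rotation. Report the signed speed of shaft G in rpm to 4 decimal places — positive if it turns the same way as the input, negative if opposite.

Stage 1 [57T→22T]: ω = 2134.0000×57/22 = 5529.0000 rpm, dir flips to −; running = −5529.0000
Stage 2 [22T→69T]: ω = 5529.0000×22/69 = 1762.8696 rpm, dir flips to +; running = +1762.8696
Stage 3 [69T→52T]: ω = 1762.8696×69/52 = 2339.1923 rpm, dir flips to −; running = −2339.1923
Stage 4 [51T→78T]: ω = 2339.1923×51/78 = 1529.4719 rpm, dir flips to +; running = +1529.4719
Stage 5 [81T→90T]: ω = 1529.4719×81/90 = 1376.5247 rpm, dir flips to −; running = −1376.5247
Stage 6 [90T→47T]: ω = 1376.5247×90/47 = 2635.8984 rpm, dir flips to +; running = +2635.8984

+2635.8984 rpm (same as input, |ω| = 2635.8984 rpm)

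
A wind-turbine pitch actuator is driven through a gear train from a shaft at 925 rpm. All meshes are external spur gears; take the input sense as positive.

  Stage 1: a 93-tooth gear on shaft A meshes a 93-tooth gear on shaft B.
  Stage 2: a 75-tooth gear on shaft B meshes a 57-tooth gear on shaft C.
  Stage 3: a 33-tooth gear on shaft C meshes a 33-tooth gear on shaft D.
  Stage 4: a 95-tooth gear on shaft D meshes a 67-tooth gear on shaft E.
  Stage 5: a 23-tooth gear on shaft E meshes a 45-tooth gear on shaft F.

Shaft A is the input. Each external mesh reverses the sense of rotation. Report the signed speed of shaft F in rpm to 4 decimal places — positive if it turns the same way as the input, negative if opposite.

Stage 1 [93T→93T]: ω = 925.0000×93/93 = 925.0000 rpm, dir flips to −; running = −925.0000
Stage 2 [75T→57T]: ω = 925.0000×75/57 = 1217.1053 rpm, dir flips to +; running = +1217.1053
Stage 3 [33T→33T]: ω = 1217.1053×33/33 = 1217.1053 rpm, dir flips to −; running = −1217.1053
Stage 4 [95T→67T]: ω = 1217.1053×95/67 = 1725.7463 rpm, dir flips to +; running = +1725.7463
Stage 5 [23T→45T]: ω = 1725.7463×23/45 = 882.0481 rpm, dir flips to −; running = −882.0481

-882.0481 rpm (opposite to input, |ω| = 882.0481 rpm)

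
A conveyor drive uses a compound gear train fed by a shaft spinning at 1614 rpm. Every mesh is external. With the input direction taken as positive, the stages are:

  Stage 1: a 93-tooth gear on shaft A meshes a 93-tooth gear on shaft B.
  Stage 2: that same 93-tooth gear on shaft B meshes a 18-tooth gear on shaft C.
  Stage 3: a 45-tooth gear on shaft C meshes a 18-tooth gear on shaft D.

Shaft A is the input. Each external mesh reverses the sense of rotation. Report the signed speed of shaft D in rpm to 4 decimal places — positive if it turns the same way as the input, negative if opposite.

-20847.5000 rpm (opposite to input, |ω| = 20847.5000 rpm)

Stage 1 [93T→93T]: ω = 1614.0000×93/93 = 1614.0000 rpm, dir flips to −; running = −1614.0000
Stage 2 [93T→18T]: ω = 1614.0000×93/18 = 8339.0000 rpm, dir flips to +; running = +8339.0000
Stage 3 [45T→18T]: ω = 8339.0000×45/18 = 20847.5000 rpm, dir flips to −; running = −20847.5000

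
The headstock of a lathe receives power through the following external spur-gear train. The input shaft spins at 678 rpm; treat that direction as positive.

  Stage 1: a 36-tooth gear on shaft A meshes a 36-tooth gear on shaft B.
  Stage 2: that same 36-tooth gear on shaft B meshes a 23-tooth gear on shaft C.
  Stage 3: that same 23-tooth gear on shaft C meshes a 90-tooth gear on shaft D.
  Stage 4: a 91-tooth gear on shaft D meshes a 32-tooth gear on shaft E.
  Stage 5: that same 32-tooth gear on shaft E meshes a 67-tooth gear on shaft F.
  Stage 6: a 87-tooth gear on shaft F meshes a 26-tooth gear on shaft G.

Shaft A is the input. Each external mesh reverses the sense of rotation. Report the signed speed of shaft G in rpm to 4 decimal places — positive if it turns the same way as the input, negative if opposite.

Stage 1 [36T→36T]: ω = 678.0000×36/36 = 678.0000 rpm, dir flips to −; running = −678.0000
Stage 2 [36T→23T]: ω = 678.0000×36/23 = 1061.2174 rpm, dir flips to +; running = +1061.2174
Stage 3 [23T→90T]: ω = 1061.2174×23/90 = 271.2000 rpm, dir flips to −; running = −271.2000
Stage 4 [91T→32T]: ω = 271.2000×91/32 = 771.2250 rpm, dir flips to +; running = +771.2250
Stage 5 [32T→67T]: ω = 771.2250×32/67 = 368.3463 rpm, dir flips to −; running = −368.3463
Stage 6 [87T→26T]: ω = 368.3463×87/26 = 1232.5433 rpm, dir flips to +; running = +1232.5433

+1232.5433 rpm (same as input, |ω| = 1232.5433 rpm)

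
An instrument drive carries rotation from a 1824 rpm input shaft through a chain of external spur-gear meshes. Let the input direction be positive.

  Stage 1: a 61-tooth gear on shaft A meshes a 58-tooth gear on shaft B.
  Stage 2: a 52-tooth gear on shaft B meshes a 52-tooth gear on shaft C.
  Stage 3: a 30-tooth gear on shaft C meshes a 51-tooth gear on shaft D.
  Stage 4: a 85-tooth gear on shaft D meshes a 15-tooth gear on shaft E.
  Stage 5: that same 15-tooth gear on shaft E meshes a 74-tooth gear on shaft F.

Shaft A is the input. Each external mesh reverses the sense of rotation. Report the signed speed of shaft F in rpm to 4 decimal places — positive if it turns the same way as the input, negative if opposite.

-1296.1789 rpm (opposite to input, |ω| = 1296.1789 rpm)

Stage 1 [61T→58T]: ω = 1824.0000×61/58 = 1918.3448 rpm, dir flips to −; running = −1918.3448
Stage 2 [52T→52T]: ω = 1918.3448×52/52 = 1918.3448 rpm, dir flips to +; running = +1918.3448
Stage 3 [30T→51T]: ω = 1918.3448×30/51 = 1128.4381 rpm, dir flips to −; running = −1128.4381
Stage 4 [85T→15T]: ω = 1128.4381×85/15 = 6394.4828 rpm, dir flips to +; running = +6394.4828
Stage 5 [15T→74T]: ω = 6394.4828×15/74 = 1296.1789 rpm, dir flips to −; running = −1296.1789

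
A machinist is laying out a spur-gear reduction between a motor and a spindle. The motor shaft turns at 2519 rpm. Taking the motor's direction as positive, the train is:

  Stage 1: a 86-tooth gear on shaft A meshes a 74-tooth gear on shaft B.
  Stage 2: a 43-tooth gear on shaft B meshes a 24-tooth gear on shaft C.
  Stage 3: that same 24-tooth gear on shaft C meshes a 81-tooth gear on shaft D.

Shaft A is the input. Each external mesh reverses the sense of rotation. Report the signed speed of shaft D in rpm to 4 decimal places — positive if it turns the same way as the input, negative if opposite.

Stage 1 [86T→74T]: ω = 2519.0000×86/74 = 2927.4865 rpm, dir flips to −; running = −2927.4865
Stage 2 [43T→24T]: ω = 2927.4865×43/24 = 5245.0800 rpm, dir flips to +; running = +5245.0800
Stage 3 [24T→81T]: ω = 5245.0800×24/81 = 1554.0978 rpm, dir flips to −; running = −1554.0978

-1554.0978 rpm (opposite to input, |ω| = 1554.0978 rpm)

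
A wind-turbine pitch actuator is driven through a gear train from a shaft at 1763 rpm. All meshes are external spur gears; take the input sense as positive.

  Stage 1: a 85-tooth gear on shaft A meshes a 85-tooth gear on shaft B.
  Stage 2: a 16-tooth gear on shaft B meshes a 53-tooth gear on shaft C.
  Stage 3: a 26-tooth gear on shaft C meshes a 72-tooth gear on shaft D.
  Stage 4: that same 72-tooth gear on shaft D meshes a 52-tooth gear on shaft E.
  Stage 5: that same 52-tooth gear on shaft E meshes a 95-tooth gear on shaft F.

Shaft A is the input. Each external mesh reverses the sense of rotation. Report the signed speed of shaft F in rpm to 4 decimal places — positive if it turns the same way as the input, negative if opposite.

Stage 1 [85T→85T]: ω = 1763.0000×85/85 = 1763.0000 rpm, dir flips to −; running = −1763.0000
Stage 2 [16T→53T]: ω = 1763.0000×16/53 = 532.2264 rpm, dir flips to +; running = +532.2264
Stage 3 [26T→72T]: ω = 532.2264×26/72 = 192.1929 rpm, dir flips to −; running = −192.1929
Stage 4 [72T→52T]: ω = 192.1929×72/52 = 266.1132 rpm, dir flips to +; running = +266.1132
Stage 5 [52T→95T]: ω = 266.1132×52/95 = 145.6620 rpm, dir flips to −; running = −145.6620

-145.6620 rpm (opposite to input, |ω| = 145.6620 rpm)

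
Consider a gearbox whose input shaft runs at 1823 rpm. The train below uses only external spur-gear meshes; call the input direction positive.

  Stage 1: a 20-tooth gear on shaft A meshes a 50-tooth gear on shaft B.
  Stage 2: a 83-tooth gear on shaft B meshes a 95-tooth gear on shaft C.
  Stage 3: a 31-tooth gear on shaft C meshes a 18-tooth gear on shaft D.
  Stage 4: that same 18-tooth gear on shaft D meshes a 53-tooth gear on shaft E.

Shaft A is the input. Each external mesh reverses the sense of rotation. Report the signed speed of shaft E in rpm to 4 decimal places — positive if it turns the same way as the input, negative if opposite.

+372.6379 rpm (same as input, |ω| = 372.6379 rpm)

Stage 1 [20T→50T]: ω = 1823.0000×20/50 = 729.2000 rpm, dir flips to −; running = −729.2000
Stage 2 [83T→95T]: ω = 729.2000×83/95 = 637.0905 rpm, dir flips to +; running = +637.0905
Stage 3 [31T→18T]: ω = 637.0905×31/18 = 1097.2115 rpm, dir flips to −; running = −1097.2115
Stage 4 [18T→53T]: ω = 1097.2115×18/53 = 372.6379 rpm, dir flips to +; running = +372.6379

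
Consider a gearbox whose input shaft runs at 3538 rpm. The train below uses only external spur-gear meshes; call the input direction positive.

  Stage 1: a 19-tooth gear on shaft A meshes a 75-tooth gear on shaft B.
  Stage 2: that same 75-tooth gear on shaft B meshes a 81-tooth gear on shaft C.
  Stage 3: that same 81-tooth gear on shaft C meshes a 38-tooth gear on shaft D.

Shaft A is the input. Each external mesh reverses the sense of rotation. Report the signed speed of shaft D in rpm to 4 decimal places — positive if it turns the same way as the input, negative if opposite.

-1769.0000 rpm (opposite to input, |ω| = 1769.0000 rpm)

Stage 1 [19T→75T]: ω = 3538.0000×19/75 = 896.2933 rpm, dir flips to −; running = −896.2933
Stage 2 [75T→81T]: ω = 896.2933×75/81 = 829.9012 rpm, dir flips to +; running = +829.9012
Stage 3 [81T→38T]: ω = 829.9012×81/38 = 1769.0000 rpm, dir flips to −; running = −1769.0000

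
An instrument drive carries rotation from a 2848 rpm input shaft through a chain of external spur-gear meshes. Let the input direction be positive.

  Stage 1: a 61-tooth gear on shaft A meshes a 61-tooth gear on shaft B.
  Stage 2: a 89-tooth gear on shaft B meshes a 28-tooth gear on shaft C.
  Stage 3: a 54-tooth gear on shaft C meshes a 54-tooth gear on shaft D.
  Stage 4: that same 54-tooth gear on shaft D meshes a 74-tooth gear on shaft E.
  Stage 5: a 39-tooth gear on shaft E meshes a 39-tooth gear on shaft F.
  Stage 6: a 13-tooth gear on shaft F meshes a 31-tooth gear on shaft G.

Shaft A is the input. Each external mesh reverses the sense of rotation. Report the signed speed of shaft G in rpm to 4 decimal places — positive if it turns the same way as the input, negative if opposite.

+2770.2289 rpm (same as input, |ω| = 2770.2289 rpm)

Stage 1 [61T→61T]: ω = 2848.0000×61/61 = 2848.0000 rpm, dir flips to −; running = −2848.0000
Stage 2 [89T→28T]: ω = 2848.0000×89/28 = 9052.5714 rpm, dir flips to +; running = +9052.5714
Stage 3 [54T→54T]: ω = 9052.5714×54/54 = 9052.5714 rpm, dir flips to −; running = −9052.5714
Stage 4 [54T→74T]: ω = 9052.5714×54/74 = 6605.9305 rpm, dir flips to +; running = +6605.9305
Stage 5 [39T→39T]: ω = 6605.9305×39/39 = 6605.9305 rpm, dir flips to −; running = −6605.9305
Stage 6 [13T→31T]: ω = 6605.9305×13/31 = 2770.2289 rpm, dir flips to +; running = +2770.2289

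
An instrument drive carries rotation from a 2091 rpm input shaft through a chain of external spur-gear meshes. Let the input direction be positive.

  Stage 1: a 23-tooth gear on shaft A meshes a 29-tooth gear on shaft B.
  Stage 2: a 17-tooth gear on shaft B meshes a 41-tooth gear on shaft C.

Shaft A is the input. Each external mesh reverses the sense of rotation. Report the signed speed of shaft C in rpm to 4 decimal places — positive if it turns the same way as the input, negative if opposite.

+687.6207 rpm (same as input, |ω| = 687.6207 rpm)

Stage 1 [23T→29T]: ω = 2091.0000×23/29 = 1658.3793 rpm, dir flips to −; running = −1658.3793
Stage 2 [17T→41T]: ω = 1658.3793×17/41 = 687.6207 rpm, dir flips to +; running = +687.6207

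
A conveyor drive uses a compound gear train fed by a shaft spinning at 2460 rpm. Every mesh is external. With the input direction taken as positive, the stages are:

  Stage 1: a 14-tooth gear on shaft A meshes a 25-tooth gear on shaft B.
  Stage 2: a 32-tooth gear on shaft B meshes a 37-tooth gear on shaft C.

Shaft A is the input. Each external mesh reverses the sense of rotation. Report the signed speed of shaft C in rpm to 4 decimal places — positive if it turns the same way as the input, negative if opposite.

Stage 1 [14T→25T]: ω = 2460.0000×14/25 = 1377.6000 rpm, dir flips to −; running = −1377.6000
Stage 2 [32T→37T]: ω = 1377.6000×32/37 = 1191.4378 rpm, dir flips to +; running = +1191.4378

+1191.4378 rpm (same as input, |ω| = 1191.4378 rpm)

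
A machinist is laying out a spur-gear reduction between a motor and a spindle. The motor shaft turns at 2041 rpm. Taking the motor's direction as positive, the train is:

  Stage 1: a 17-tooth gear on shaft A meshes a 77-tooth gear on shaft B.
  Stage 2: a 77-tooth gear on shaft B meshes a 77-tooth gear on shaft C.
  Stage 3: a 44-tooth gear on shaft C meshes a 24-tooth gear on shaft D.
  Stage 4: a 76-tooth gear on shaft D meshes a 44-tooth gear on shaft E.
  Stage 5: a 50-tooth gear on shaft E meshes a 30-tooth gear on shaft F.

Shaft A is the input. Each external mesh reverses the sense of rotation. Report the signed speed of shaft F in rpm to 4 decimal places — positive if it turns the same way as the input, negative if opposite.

-2378.2215 rpm (opposite to input, |ω| = 2378.2215 rpm)

Stage 1 [17T→77T]: ω = 2041.0000×17/77 = 450.6104 rpm, dir flips to −; running = −450.6104
Stage 2 [77T→77T]: ω = 450.6104×77/77 = 450.6104 rpm, dir flips to +; running = +450.6104
Stage 3 [44T→24T]: ω = 450.6104×44/24 = 826.1190 rpm, dir flips to −; running = −826.1190
Stage 4 [76T→44T]: ω = 826.1190×76/44 = 1426.9329 rpm, dir flips to +; running = +1426.9329
Stage 5 [50T→30T]: ω = 1426.9329×50/30 = 2378.2215 rpm, dir flips to −; running = −2378.2215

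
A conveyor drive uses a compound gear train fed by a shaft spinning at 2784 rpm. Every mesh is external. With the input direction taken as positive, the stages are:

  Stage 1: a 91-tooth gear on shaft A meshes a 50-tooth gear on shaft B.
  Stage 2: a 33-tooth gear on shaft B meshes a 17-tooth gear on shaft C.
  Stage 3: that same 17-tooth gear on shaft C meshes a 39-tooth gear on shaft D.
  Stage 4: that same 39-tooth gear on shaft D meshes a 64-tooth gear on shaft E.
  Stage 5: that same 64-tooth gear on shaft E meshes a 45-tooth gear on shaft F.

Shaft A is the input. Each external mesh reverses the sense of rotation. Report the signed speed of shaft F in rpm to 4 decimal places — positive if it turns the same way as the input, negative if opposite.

Stage 1 [91T→50T]: ω = 2784.0000×91/50 = 5066.8800 rpm, dir flips to −; running = −5066.8800
Stage 2 [33T→17T]: ω = 5066.8800×33/17 = 9835.7082 rpm, dir flips to +; running = +9835.7082
Stage 3 [17T→39T]: ω = 9835.7082×17/39 = 4287.3600 rpm, dir flips to −; running = −4287.3600
Stage 4 [39T→64T]: ω = 4287.3600×39/64 = 2612.6100 rpm, dir flips to +; running = +2612.6100
Stage 5 [64T→45T]: ω = 2612.6100×64/45 = 3715.7120 rpm, dir flips to −; running = −3715.7120

-3715.7120 rpm (opposite to input, |ω| = 3715.7120 rpm)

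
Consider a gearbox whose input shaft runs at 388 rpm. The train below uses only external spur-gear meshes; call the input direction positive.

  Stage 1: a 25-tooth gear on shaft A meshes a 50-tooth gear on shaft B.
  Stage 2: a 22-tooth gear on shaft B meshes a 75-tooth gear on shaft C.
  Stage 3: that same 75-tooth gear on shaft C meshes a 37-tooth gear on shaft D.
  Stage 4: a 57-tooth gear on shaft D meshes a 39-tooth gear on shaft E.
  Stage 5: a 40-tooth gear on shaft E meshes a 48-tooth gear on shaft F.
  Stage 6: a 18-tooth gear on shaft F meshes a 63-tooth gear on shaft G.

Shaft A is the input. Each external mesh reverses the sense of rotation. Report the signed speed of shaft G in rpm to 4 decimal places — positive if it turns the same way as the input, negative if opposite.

Stage 1 [25T→50T]: ω = 388.0000×25/50 = 194.0000 rpm, dir flips to −; running = −194.0000
Stage 2 [22T→75T]: ω = 194.0000×22/75 = 56.9067 rpm, dir flips to +; running = +56.9067
Stage 3 [75T→37T]: ω = 56.9067×75/37 = 115.3514 rpm, dir flips to −; running = −115.3514
Stage 4 [57T→39T]: ω = 115.3514×57/39 = 168.5904 rpm, dir flips to +; running = +168.5904
Stage 5 [40T→48T]: ω = 168.5904×40/48 = 140.4920 rpm, dir flips to −; running = −140.4920
Stage 6 [18T→63T]: ω = 140.4920×18/63 = 40.1406 rpm, dir flips to +; running = +40.1406

+40.1406 rpm (same as input, |ω| = 40.1406 rpm)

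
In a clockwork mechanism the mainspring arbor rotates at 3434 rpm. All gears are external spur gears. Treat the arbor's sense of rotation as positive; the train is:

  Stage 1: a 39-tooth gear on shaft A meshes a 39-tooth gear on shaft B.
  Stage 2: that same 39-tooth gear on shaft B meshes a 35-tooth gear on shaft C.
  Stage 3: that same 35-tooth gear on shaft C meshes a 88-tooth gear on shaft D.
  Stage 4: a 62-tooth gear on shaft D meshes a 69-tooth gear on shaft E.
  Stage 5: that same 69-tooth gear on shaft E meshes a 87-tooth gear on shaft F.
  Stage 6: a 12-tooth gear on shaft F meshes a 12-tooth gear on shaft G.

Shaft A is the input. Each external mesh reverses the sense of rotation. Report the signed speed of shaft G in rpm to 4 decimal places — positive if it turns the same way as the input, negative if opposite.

+1084.5627 rpm (same as input, |ω| = 1084.5627 rpm)

Stage 1 [39T→39T]: ω = 3434.0000×39/39 = 3434.0000 rpm, dir flips to −; running = −3434.0000
Stage 2 [39T→35T]: ω = 3434.0000×39/35 = 3826.4571 rpm, dir flips to +; running = +3826.4571
Stage 3 [35T→88T]: ω = 3826.4571×35/88 = 1521.8864 rpm, dir flips to −; running = −1521.8864
Stage 4 [62T→69T]: ω = 1521.8864×62/69 = 1367.4921 rpm, dir flips to +; running = +1367.4921
Stage 5 [69T→87T]: ω = 1367.4921×69/87 = 1084.5627 rpm, dir flips to −; running = −1084.5627
Stage 6 [12T→12T]: ω = 1084.5627×12/12 = 1084.5627 rpm, dir flips to +; running = +1084.5627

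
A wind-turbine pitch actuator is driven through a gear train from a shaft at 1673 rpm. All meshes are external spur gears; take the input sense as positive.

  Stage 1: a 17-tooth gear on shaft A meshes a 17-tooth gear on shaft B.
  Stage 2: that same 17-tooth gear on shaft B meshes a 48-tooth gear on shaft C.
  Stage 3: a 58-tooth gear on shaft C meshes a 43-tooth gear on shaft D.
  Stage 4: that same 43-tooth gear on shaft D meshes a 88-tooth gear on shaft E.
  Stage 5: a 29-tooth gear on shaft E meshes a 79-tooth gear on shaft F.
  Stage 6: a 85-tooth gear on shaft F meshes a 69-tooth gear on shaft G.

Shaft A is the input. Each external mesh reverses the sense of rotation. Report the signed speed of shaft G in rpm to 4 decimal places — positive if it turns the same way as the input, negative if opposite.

Stage 1 [17T→17T]: ω = 1673.0000×17/17 = 1673.0000 rpm, dir flips to −; running = −1673.0000
Stage 2 [17T→48T]: ω = 1673.0000×17/48 = 592.5208 rpm, dir flips to +; running = +592.5208
Stage 3 [58T→43T]: ω = 592.5208×58/43 = 799.2141 rpm, dir flips to −; running = −799.2141
Stage 4 [43T→88T]: ω = 799.2141×43/88 = 390.5251 rpm, dir flips to +; running = +390.5251
Stage 5 [29T→79T]: ω = 390.5251×29/79 = 143.3573 rpm, dir flips to −; running = −143.3573
Stage 6 [85T→69T]: ω = 143.3573×85/69 = 176.5996 rpm, dir flips to +; running = +176.5996

+176.5996 rpm (same as input, |ω| = 176.5996 rpm)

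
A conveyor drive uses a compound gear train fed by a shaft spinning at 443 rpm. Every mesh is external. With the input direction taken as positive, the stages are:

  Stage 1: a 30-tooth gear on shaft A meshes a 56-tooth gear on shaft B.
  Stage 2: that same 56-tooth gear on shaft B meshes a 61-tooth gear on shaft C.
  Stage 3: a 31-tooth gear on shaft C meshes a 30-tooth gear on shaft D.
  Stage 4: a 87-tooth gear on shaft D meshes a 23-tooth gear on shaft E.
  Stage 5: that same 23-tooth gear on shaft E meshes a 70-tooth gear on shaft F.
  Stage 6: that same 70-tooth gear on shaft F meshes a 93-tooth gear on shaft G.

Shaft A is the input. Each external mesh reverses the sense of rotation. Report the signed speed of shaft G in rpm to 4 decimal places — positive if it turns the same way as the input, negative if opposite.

Stage 1 [30T→56T]: ω = 443.0000×30/56 = 237.3214 rpm, dir flips to −; running = −237.3214
Stage 2 [56T→61T]: ω = 237.3214×56/61 = 217.8689 rpm, dir flips to +; running = +217.8689
Stage 3 [31T→30T]: ω = 217.8689×31/30 = 225.1311 rpm, dir flips to −; running = −225.1311
Stage 4 [87T→23T]: ω = 225.1311×87/23 = 851.5830 rpm, dir flips to +; running = +851.5830
Stage 5 [23T→70T]: ω = 851.5830×23/70 = 279.8059 rpm, dir flips to −; running = −279.8059
Stage 6 [70T→93T]: ω = 279.8059×70/93 = 210.6066 rpm, dir flips to +; running = +210.6066

+210.6066 rpm (same as input, |ω| = 210.6066 rpm)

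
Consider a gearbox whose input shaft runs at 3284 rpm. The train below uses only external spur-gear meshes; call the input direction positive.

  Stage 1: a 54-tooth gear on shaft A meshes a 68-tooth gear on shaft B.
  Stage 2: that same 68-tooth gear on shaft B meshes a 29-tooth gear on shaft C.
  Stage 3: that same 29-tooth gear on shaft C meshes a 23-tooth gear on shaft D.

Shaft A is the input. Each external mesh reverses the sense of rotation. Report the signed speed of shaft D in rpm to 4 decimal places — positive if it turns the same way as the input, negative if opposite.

Stage 1 [54T→68T]: ω = 3284.0000×54/68 = 2607.8824 rpm, dir flips to −; running = −2607.8824
Stage 2 [68T→29T]: ω = 2607.8824×68/29 = 6115.0345 rpm, dir flips to +; running = +6115.0345
Stage 3 [29T→23T]: ω = 6115.0345×29/23 = 7710.2609 rpm, dir flips to −; running = −7710.2609

-7710.2609 rpm (opposite to input, |ω| = 7710.2609 rpm)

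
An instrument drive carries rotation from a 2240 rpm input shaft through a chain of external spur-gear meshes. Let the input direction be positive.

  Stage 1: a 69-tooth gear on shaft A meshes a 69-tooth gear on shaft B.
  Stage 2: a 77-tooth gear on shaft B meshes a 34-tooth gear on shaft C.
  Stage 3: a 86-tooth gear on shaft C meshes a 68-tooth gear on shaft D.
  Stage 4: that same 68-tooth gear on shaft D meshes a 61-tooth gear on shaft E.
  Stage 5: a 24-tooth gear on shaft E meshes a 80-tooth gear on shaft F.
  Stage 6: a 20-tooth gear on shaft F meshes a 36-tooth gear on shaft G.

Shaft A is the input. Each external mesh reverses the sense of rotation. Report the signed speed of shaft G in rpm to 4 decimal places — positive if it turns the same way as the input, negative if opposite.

Stage 1 [69T→69T]: ω = 2240.0000×69/69 = 2240.0000 rpm, dir flips to −; running = −2240.0000
Stage 2 [77T→34T]: ω = 2240.0000×77/34 = 5072.9412 rpm, dir flips to +; running = +5072.9412
Stage 3 [86T→68T]: ω = 5072.9412×86/68 = 6415.7785 rpm, dir flips to −; running = −6415.7785
Stage 4 [68T→61T]: ω = 6415.7785×68/61 = 7152.0154 rpm, dir flips to +; running = +7152.0154
Stage 5 [24T→80T]: ω = 7152.0154×24/80 = 2145.6046 rpm, dir flips to −; running = −2145.6046
Stage 6 [20T→36T]: ω = 2145.6046×20/36 = 1192.0026 rpm, dir flips to +; running = +1192.0026

+1192.0026 rpm (same as input, |ω| = 1192.0026 rpm)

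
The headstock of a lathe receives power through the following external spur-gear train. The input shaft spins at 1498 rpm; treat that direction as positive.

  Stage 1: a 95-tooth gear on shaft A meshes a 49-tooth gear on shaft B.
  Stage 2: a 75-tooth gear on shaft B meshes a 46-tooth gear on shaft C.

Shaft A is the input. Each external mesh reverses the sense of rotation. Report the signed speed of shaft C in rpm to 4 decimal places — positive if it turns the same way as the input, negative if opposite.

Stage 1 [95T→49T]: ω = 1498.0000×95/49 = 2904.2857 rpm, dir flips to −; running = −2904.2857
Stage 2 [75T→46T]: ω = 2904.2857×75/46 = 4735.2484 rpm, dir flips to +; running = +4735.2484

+4735.2484 rpm (same as input, |ω| = 4735.2484 rpm)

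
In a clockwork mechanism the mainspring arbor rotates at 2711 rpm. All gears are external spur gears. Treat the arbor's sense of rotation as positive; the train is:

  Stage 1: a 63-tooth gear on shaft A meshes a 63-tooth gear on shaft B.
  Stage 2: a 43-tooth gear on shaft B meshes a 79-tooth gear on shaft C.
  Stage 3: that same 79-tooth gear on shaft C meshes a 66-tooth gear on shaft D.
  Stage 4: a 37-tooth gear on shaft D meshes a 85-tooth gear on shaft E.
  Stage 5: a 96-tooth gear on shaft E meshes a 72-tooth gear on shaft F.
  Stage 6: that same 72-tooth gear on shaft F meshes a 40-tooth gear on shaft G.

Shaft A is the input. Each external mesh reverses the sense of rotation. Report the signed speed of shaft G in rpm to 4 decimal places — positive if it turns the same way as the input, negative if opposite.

+1845.2197 rpm (same as input, |ω| = 1845.2197 rpm)

Stage 1 [63T→63T]: ω = 2711.0000×63/63 = 2711.0000 rpm, dir flips to −; running = −2711.0000
Stage 2 [43T→79T]: ω = 2711.0000×43/79 = 1475.6076 rpm, dir flips to +; running = +1475.6076
Stage 3 [79T→66T]: ω = 1475.6076×79/66 = 1766.2576 rpm, dir flips to −; running = −1766.2576
Stage 4 [37T→85T]: ω = 1766.2576×37/85 = 768.8415 rpm, dir flips to +; running = +768.8415
Stage 5 [96T→72T]: ω = 768.8415×96/72 = 1025.1220 rpm, dir flips to −; running = −1025.1220
Stage 6 [72T→40T]: ω = 1025.1220×72/40 = 1845.2197 rpm, dir flips to +; running = +1845.2197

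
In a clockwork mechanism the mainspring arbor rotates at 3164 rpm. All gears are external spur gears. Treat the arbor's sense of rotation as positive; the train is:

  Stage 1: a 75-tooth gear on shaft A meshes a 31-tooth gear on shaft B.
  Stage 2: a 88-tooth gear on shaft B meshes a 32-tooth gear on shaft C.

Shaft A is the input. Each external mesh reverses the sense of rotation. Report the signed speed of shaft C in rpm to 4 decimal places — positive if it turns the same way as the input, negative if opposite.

+21050.8065 rpm (same as input, |ω| = 21050.8065 rpm)

Stage 1 [75T→31T]: ω = 3164.0000×75/31 = 7654.8387 rpm, dir flips to −; running = −7654.8387
Stage 2 [88T→32T]: ω = 7654.8387×88/32 = 21050.8065 rpm, dir flips to +; running = +21050.8065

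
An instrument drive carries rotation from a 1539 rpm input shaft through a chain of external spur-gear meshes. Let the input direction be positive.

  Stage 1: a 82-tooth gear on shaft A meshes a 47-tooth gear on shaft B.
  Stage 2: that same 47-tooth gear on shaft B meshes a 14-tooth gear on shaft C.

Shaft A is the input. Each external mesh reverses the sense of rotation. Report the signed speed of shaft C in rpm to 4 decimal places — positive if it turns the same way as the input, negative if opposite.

+9014.1429 rpm (same as input, |ω| = 9014.1429 rpm)

Stage 1 [82T→47T]: ω = 1539.0000×82/47 = 2685.0638 rpm, dir flips to −; running = −2685.0638
Stage 2 [47T→14T]: ω = 2685.0638×47/14 = 9014.1429 rpm, dir flips to +; running = +9014.1429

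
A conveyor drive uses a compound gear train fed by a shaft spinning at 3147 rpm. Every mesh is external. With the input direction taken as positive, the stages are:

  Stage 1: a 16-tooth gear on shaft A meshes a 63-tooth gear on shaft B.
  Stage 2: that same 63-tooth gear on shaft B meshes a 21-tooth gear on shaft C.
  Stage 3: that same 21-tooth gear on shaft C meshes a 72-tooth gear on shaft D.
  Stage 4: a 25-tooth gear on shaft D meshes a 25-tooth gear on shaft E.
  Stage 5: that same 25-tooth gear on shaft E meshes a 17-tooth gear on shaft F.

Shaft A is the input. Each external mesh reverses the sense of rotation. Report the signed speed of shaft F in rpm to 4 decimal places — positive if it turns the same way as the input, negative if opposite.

Stage 1 [16T→63T]: ω = 3147.0000×16/63 = 799.2381 rpm, dir flips to −; running = −799.2381
Stage 2 [63T→21T]: ω = 799.2381×63/21 = 2397.7143 rpm, dir flips to +; running = +2397.7143
Stage 3 [21T→72T]: ω = 2397.7143×21/72 = 699.3333 rpm, dir flips to −; running = −699.3333
Stage 4 [25T→25T]: ω = 699.3333×25/25 = 699.3333 rpm, dir flips to +; running = +699.3333
Stage 5 [25T→17T]: ω = 699.3333×25/17 = 1028.4314 rpm, dir flips to −; running = −1028.4314

-1028.4314 rpm (opposite to input, |ω| = 1028.4314 rpm)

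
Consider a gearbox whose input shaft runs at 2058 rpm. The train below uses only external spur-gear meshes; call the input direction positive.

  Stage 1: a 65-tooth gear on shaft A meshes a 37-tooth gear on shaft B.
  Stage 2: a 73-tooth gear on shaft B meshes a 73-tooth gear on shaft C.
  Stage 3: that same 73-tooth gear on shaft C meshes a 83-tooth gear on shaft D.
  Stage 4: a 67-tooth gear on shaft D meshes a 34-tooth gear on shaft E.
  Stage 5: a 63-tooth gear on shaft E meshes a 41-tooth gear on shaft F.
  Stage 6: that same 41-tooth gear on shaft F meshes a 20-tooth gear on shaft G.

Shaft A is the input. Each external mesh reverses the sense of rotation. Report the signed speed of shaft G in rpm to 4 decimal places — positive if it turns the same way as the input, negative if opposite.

Stage 1 [65T→37T]: ω = 2058.0000×65/37 = 3615.4054 rpm, dir flips to −; running = −3615.4054
Stage 2 [73T→73T]: ω = 3615.4054×73/73 = 3615.4054 rpm, dir flips to +; running = +3615.4054
Stage 3 [73T→83T]: ω = 3615.4054×73/83 = 3179.8144 rpm, dir flips to −; running = −3179.8144
Stage 4 [67T→34T]: ω = 3179.8144×67/34 = 6266.1048 rpm, dir flips to +; running = +6266.1048
Stage 5 [63T→41T]: ω = 6266.1048×63/41 = 9628.4050 rpm, dir flips to −; running = −9628.4050
Stage 6 [41T→20T]: ω = 9628.4050×41/20 = 19738.2302 rpm, dir flips to +; running = +19738.2302

+19738.2302 rpm (same as input, |ω| = 19738.2302 rpm)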